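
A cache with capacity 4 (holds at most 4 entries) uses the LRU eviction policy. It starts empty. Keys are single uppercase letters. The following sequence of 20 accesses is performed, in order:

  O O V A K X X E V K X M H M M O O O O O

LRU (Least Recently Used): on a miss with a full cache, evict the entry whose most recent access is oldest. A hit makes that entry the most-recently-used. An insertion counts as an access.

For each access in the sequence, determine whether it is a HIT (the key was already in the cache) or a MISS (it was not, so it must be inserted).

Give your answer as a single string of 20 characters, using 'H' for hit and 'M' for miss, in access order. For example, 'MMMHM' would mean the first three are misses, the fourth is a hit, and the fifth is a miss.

LRU simulation (capacity=4):
  1. access O: MISS. Cache (LRU->MRU): [O]
  2. access O: HIT. Cache (LRU->MRU): [O]
  3. access V: MISS. Cache (LRU->MRU): [O V]
  4. access A: MISS. Cache (LRU->MRU): [O V A]
  5. access K: MISS. Cache (LRU->MRU): [O V A K]
  6. access X: MISS, evict O. Cache (LRU->MRU): [V A K X]
  7. access X: HIT. Cache (LRU->MRU): [V A K X]
  8. access E: MISS, evict V. Cache (LRU->MRU): [A K X E]
  9. access V: MISS, evict A. Cache (LRU->MRU): [K X E V]
  10. access K: HIT. Cache (LRU->MRU): [X E V K]
  11. access X: HIT. Cache (LRU->MRU): [E V K X]
  12. access M: MISS, evict E. Cache (LRU->MRU): [V K X M]
  13. access H: MISS, evict V. Cache (LRU->MRU): [K X M H]
  14. access M: HIT. Cache (LRU->MRU): [K X H M]
  15. access M: HIT. Cache (LRU->MRU): [K X H M]
  16. access O: MISS, evict K. Cache (LRU->MRU): [X H M O]
  17. access O: HIT. Cache (LRU->MRU): [X H M O]
  18. access O: HIT. Cache (LRU->MRU): [X H M O]
  19. access O: HIT. Cache (LRU->MRU): [X H M O]
  20. access O: HIT. Cache (LRU->MRU): [X H M O]
Total: 10 hits, 10 misses, 6 evictions

Answer: MHMMMMHMMHHMMHHMHHHH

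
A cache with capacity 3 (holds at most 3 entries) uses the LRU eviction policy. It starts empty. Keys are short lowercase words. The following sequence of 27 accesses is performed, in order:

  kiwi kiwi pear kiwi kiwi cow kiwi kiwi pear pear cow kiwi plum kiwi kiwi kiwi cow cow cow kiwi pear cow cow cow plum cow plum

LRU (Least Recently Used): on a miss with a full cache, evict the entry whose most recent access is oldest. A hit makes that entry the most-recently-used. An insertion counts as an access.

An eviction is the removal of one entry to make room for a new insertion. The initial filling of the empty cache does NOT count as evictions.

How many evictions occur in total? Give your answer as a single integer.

LRU simulation (capacity=3):
  1. access kiwi: MISS. Cache (LRU->MRU): [kiwi]
  2. access kiwi: HIT. Cache (LRU->MRU): [kiwi]
  3. access pear: MISS. Cache (LRU->MRU): [kiwi pear]
  4. access kiwi: HIT. Cache (LRU->MRU): [pear kiwi]
  5. access kiwi: HIT. Cache (LRU->MRU): [pear kiwi]
  6. access cow: MISS. Cache (LRU->MRU): [pear kiwi cow]
  7. access kiwi: HIT. Cache (LRU->MRU): [pear cow kiwi]
  8. access kiwi: HIT. Cache (LRU->MRU): [pear cow kiwi]
  9. access pear: HIT. Cache (LRU->MRU): [cow kiwi pear]
  10. access pear: HIT. Cache (LRU->MRU): [cow kiwi pear]
  11. access cow: HIT. Cache (LRU->MRU): [kiwi pear cow]
  12. access kiwi: HIT. Cache (LRU->MRU): [pear cow kiwi]
  13. access plum: MISS, evict pear. Cache (LRU->MRU): [cow kiwi plum]
  14. access kiwi: HIT. Cache (LRU->MRU): [cow plum kiwi]
  15. access kiwi: HIT. Cache (LRU->MRU): [cow plum kiwi]
  16. access kiwi: HIT. Cache (LRU->MRU): [cow plum kiwi]
  17. access cow: HIT. Cache (LRU->MRU): [plum kiwi cow]
  18. access cow: HIT. Cache (LRU->MRU): [plum kiwi cow]
  19. access cow: HIT. Cache (LRU->MRU): [plum kiwi cow]
  20. access kiwi: HIT. Cache (LRU->MRU): [plum cow kiwi]
  21. access pear: MISS, evict plum. Cache (LRU->MRU): [cow kiwi pear]
  22. access cow: HIT. Cache (LRU->MRU): [kiwi pear cow]
  23. access cow: HIT. Cache (LRU->MRU): [kiwi pear cow]
  24. access cow: HIT. Cache (LRU->MRU): [kiwi pear cow]
  25. access plum: MISS, evict kiwi. Cache (LRU->MRU): [pear cow plum]
  26. access cow: HIT. Cache (LRU->MRU): [pear plum cow]
  27. access plum: HIT. Cache (LRU->MRU): [pear cow plum]
Total: 21 hits, 6 misses, 3 evictions

Answer: 3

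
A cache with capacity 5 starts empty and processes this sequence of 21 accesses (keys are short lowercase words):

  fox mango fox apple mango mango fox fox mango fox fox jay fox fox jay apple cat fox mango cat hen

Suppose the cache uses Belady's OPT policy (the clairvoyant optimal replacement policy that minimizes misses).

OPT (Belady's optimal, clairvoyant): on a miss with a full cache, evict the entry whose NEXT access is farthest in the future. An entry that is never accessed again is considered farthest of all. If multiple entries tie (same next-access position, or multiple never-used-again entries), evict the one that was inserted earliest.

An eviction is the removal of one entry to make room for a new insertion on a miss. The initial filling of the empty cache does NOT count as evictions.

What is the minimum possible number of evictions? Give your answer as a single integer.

OPT (Belady) simulation (capacity=5):
  1. access fox: MISS. Cache: [fox]
  2. access mango: MISS. Cache: [fox mango]
  3. access fox: HIT. Next use of fox: step 7. Cache: [fox mango]
  4. access apple: MISS. Cache: [fox mango apple]
  5. access mango: HIT. Next use of mango: step 6. Cache: [fox mango apple]
  6. access mango: HIT. Next use of mango: step 9. Cache: [fox mango apple]
  7. access fox: HIT. Next use of fox: step 8. Cache: [fox mango apple]
  8. access fox: HIT. Next use of fox: step 10. Cache: [fox mango apple]
  9. access mango: HIT. Next use of mango: step 19. Cache: [fox mango apple]
  10. access fox: HIT. Next use of fox: step 11. Cache: [fox mango apple]
  11. access fox: HIT. Next use of fox: step 13. Cache: [fox mango apple]
  12. access jay: MISS. Cache: [fox mango apple jay]
  13. access fox: HIT. Next use of fox: step 14. Cache: [fox mango apple jay]
  14. access fox: HIT. Next use of fox: step 18. Cache: [fox mango apple jay]
  15. access jay: HIT. Next use of jay: never. Cache: [fox mango apple jay]
  16. access apple: HIT. Next use of apple: never. Cache: [fox mango apple jay]
  17. access cat: MISS. Cache: [fox mango apple jay cat]
  18. access fox: HIT. Next use of fox: never. Cache: [fox mango apple jay cat]
  19. access mango: HIT. Next use of mango: never. Cache: [fox mango apple jay cat]
  20. access cat: HIT. Next use of cat: never. Cache: [fox mango apple jay cat]
  21. access hen: MISS, evict fox (next use: never). Cache: [mango apple jay cat hen]
Total: 15 hits, 6 misses, 1 evictions

Answer: 1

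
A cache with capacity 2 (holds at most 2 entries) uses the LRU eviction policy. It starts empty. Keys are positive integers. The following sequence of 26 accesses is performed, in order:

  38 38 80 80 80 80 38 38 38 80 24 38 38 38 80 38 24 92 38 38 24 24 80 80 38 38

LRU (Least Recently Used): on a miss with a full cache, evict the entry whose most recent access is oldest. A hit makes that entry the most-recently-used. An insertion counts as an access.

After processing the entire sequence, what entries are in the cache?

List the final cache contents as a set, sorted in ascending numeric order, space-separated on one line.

Answer: 38 80

Derivation:
LRU simulation (capacity=2):
  1. access 38: MISS. Cache (LRU->MRU): [38]
  2. access 38: HIT. Cache (LRU->MRU): [38]
  3. access 80: MISS. Cache (LRU->MRU): [38 80]
  4. access 80: HIT. Cache (LRU->MRU): [38 80]
  5. access 80: HIT. Cache (LRU->MRU): [38 80]
  6. access 80: HIT. Cache (LRU->MRU): [38 80]
  7. access 38: HIT. Cache (LRU->MRU): [80 38]
  8. access 38: HIT. Cache (LRU->MRU): [80 38]
  9. access 38: HIT. Cache (LRU->MRU): [80 38]
  10. access 80: HIT. Cache (LRU->MRU): [38 80]
  11. access 24: MISS, evict 38. Cache (LRU->MRU): [80 24]
  12. access 38: MISS, evict 80. Cache (LRU->MRU): [24 38]
  13. access 38: HIT. Cache (LRU->MRU): [24 38]
  14. access 38: HIT. Cache (LRU->MRU): [24 38]
  15. access 80: MISS, evict 24. Cache (LRU->MRU): [38 80]
  16. access 38: HIT. Cache (LRU->MRU): [80 38]
  17. access 24: MISS, evict 80. Cache (LRU->MRU): [38 24]
  18. access 92: MISS, evict 38. Cache (LRU->MRU): [24 92]
  19. access 38: MISS, evict 24. Cache (LRU->MRU): [92 38]
  20. access 38: HIT. Cache (LRU->MRU): [92 38]
  21. access 24: MISS, evict 92. Cache (LRU->MRU): [38 24]
  22. access 24: HIT. Cache (LRU->MRU): [38 24]
  23. access 80: MISS, evict 38. Cache (LRU->MRU): [24 80]
  24. access 80: HIT. Cache (LRU->MRU): [24 80]
  25. access 38: MISS, evict 24. Cache (LRU->MRU): [80 38]
  26. access 38: HIT. Cache (LRU->MRU): [80 38]
Total: 15 hits, 11 misses, 9 evictions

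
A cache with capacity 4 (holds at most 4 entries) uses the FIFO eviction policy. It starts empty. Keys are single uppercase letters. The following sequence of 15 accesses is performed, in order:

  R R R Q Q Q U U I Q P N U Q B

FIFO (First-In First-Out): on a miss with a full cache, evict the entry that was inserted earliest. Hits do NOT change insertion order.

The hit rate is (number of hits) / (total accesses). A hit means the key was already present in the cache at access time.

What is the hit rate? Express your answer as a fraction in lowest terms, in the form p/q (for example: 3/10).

Answer: 7/15

Derivation:
FIFO simulation (capacity=4):
  1. access R: MISS. Cache (old->new): [R]
  2. access R: HIT. Cache (old->new): [R]
  3. access R: HIT. Cache (old->new): [R]
  4. access Q: MISS. Cache (old->new): [R Q]
  5. access Q: HIT. Cache (old->new): [R Q]
  6. access Q: HIT. Cache (old->new): [R Q]
  7. access U: MISS. Cache (old->new): [R Q U]
  8. access U: HIT. Cache (old->new): [R Q U]
  9. access I: MISS. Cache (old->new): [R Q U I]
  10. access Q: HIT. Cache (old->new): [R Q U I]
  11. access P: MISS, evict R. Cache (old->new): [Q U I P]
  12. access N: MISS, evict Q. Cache (old->new): [U I P N]
  13. access U: HIT. Cache (old->new): [U I P N]
  14. access Q: MISS, evict U. Cache (old->new): [I P N Q]
  15. access B: MISS, evict I. Cache (old->new): [P N Q B]
Total: 7 hits, 8 misses, 4 evictions

Hit rate = 7/15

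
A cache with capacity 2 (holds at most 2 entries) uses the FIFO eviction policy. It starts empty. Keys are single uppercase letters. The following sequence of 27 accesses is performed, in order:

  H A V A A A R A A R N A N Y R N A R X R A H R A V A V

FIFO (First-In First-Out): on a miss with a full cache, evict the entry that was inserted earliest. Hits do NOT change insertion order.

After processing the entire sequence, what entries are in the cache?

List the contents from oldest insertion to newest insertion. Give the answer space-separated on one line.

FIFO simulation (capacity=2):
  1. access H: MISS. Cache (old->new): [H]
  2. access A: MISS. Cache (old->new): [H A]
  3. access V: MISS, evict H. Cache (old->new): [A V]
  4. access A: HIT. Cache (old->new): [A V]
  5. access A: HIT. Cache (old->new): [A V]
  6. access A: HIT. Cache (old->new): [A V]
  7. access R: MISS, evict A. Cache (old->new): [V R]
  8. access A: MISS, evict V. Cache (old->new): [R A]
  9. access A: HIT. Cache (old->new): [R A]
  10. access R: HIT. Cache (old->new): [R A]
  11. access N: MISS, evict R. Cache (old->new): [A N]
  12. access A: HIT. Cache (old->new): [A N]
  13. access N: HIT. Cache (old->new): [A N]
  14. access Y: MISS, evict A. Cache (old->new): [N Y]
  15. access R: MISS, evict N. Cache (old->new): [Y R]
  16. access N: MISS, evict Y. Cache (old->new): [R N]
  17. access A: MISS, evict R. Cache (old->new): [N A]
  18. access R: MISS, evict N. Cache (old->new): [A R]
  19. access X: MISS, evict A. Cache (old->new): [R X]
  20. access R: HIT. Cache (old->new): [R X]
  21. access A: MISS, evict R. Cache (old->new): [X A]
  22. access H: MISS, evict X. Cache (old->new): [A H]
  23. access R: MISS, evict A. Cache (old->new): [H R]
  24. access A: MISS, evict H. Cache (old->new): [R A]
  25. access V: MISS, evict R. Cache (old->new): [A V]
  26. access A: HIT. Cache (old->new): [A V]
  27. access V: HIT. Cache (old->new): [A V]
Total: 10 hits, 17 misses, 15 evictions

Answer: A V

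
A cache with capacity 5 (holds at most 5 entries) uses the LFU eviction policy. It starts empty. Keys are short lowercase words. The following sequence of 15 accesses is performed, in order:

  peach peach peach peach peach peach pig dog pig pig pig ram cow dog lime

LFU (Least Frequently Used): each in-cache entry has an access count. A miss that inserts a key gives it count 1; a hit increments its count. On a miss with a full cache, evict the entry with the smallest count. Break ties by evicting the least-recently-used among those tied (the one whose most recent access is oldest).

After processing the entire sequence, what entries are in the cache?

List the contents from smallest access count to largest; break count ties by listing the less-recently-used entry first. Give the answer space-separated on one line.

Answer: cow lime dog pig peach

Derivation:
LFU simulation (capacity=5):
  1. access peach: MISS. Cache: [peach(c=1)]
  2. access peach: HIT, count now 2. Cache: [peach(c=2)]
  3. access peach: HIT, count now 3. Cache: [peach(c=3)]
  4. access peach: HIT, count now 4. Cache: [peach(c=4)]
  5. access peach: HIT, count now 5. Cache: [peach(c=5)]
  6. access peach: HIT, count now 6. Cache: [peach(c=6)]
  7. access pig: MISS. Cache: [pig(c=1) peach(c=6)]
  8. access dog: MISS. Cache: [pig(c=1) dog(c=1) peach(c=6)]
  9. access pig: HIT, count now 2. Cache: [dog(c=1) pig(c=2) peach(c=6)]
  10. access pig: HIT, count now 3. Cache: [dog(c=1) pig(c=3) peach(c=6)]
  11. access pig: HIT, count now 4. Cache: [dog(c=1) pig(c=4) peach(c=6)]
  12. access ram: MISS. Cache: [dog(c=1) ram(c=1) pig(c=4) peach(c=6)]
  13. access cow: MISS. Cache: [dog(c=1) ram(c=1) cow(c=1) pig(c=4) peach(c=6)]
  14. access dog: HIT, count now 2. Cache: [ram(c=1) cow(c=1) dog(c=2) pig(c=4) peach(c=6)]
  15. access lime: MISS, evict ram(c=1). Cache: [cow(c=1) lime(c=1) dog(c=2) pig(c=4) peach(c=6)]
Total: 9 hits, 6 misses, 1 evictions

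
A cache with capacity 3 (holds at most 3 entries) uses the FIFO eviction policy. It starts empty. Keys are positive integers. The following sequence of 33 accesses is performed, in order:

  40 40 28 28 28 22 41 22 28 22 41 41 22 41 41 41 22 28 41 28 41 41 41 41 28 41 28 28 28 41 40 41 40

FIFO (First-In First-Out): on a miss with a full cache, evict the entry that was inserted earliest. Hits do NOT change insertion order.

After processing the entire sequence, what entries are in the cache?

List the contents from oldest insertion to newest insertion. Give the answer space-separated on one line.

FIFO simulation (capacity=3):
  1. access 40: MISS. Cache (old->new): [40]
  2. access 40: HIT. Cache (old->new): [40]
  3. access 28: MISS. Cache (old->new): [40 28]
  4. access 28: HIT. Cache (old->new): [40 28]
  5. access 28: HIT. Cache (old->new): [40 28]
  6. access 22: MISS. Cache (old->new): [40 28 22]
  7. access 41: MISS, evict 40. Cache (old->new): [28 22 41]
  8. access 22: HIT. Cache (old->new): [28 22 41]
  9. access 28: HIT. Cache (old->new): [28 22 41]
  10. access 22: HIT. Cache (old->new): [28 22 41]
  11. access 41: HIT. Cache (old->new): [28 22 41]
  12. access 41: HIT. Cache (old->new): [28 22 41]
  13. access 22: HIT. Cache (old->new): [28 22 41]
  14. access 41: HIT. Cache (old->new): [28 22 41]
  15. access 41: HIT. Cache (old->new): [28 22 41]
  16. access 41: HIT. Cache (old->new): [28 22 41]
  17. access 22: HIT. Cache (old->new): [28 22 41]
  18. access 28: HIT. Cache (old->new): [28 22 41]
  19. access 41: HIT. Cache (old->new): [28 22 41]
  20. access 28: HIT. Cache (old->new): [28 22 41]
  21. access 41: HIT. Cache (old->new): [28 22 41]
  22. access 41: HIT. Cache (old->new): [28 22 41]
  23. access 41: HIT. Cache (old->new): [28 22 41]
  24. access 41: HIT. Cache (old->new): [28 22 41]
  25. access 28: HIT. Cache (old->new): [28 22 41]
  26. access 41: HIT. Cache (old->new): [28 22 41]
  27. access 28: HIT. Cache (old->new): [28 22 41]
  28. access 28: HIT. Cache (old->new): [28 22 41]
  29. access 28: HIT. Cache (old->new): [28 22 41]
  30. access 41: HIT. Cache (old->new): [28 22 41]
  31. access 40: MISS, evict 28. Cache (old->new): [22 41 40]
  32. access 41: HIT. Cache (old->new): [22 41 40]
  33. access 40: HIT. Cache (old->new): [22 41 40]
Total: 28 hits, 5 misses, 2 evictions

Answer: 22 41 40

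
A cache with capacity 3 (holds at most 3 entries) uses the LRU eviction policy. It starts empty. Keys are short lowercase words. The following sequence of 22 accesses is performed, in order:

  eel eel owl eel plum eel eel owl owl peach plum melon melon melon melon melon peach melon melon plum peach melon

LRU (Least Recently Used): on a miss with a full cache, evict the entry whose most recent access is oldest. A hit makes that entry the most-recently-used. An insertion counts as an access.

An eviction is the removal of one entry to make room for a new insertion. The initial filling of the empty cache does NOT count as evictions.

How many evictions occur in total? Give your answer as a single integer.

Answer: 3

Derivation:
LRU simulation (capacity=3):
  1. access eel: MISS. Cache (LRU->MRU): [eel]
  2. access eel: HIT. Cache (LRU->MRU): [eel]
  3. access owl: MISS. Cache (LRU->MRU): [eel owl]
  4. access eel: HIT. Cache (LRU->MRU): [owl eel]
  5. access plum: MISS. Cache (LRU->MRU): [owl eel plum]
  6. access eel: HIT. Cache (LRU->MRU): [owl plum eel]
  7. access eel: HIT. Cache (LRU->MRU): [owl plum eel]
  8. access owl: HIT. Cache (LRU->MRU): [plum eel owl]
  9. access owl: HIT. Cache (LRU->MRU): [plum eel owl]
  10. access peach: MISS, evict plum. Cache (LRU->MRU): [eel owl peach]
  11. access plum: MISS, evict eel. Cache (LRU->MRU): [owl peach plum]
  12. access melon: MISS, evict owl. Cache (LRU->MRU): [peach plum melon]
  13. access melon: HIT. Cache (LRU->MRU): [peach plum melon]
  14. access melon: HIT. Cache (LRU->MRU): [peach plum melon]
  15. access melon: HIT. Cache (LRU->MRU): [peach plum melon]
  16. access melon: HIT. Cache (LRU->MRU): [peach plum melon]
  17. access peach: HIT. Cache (LRU->MRU): [plum melon peach]
  18. access melon: HIT. Cache (LRU->MRU): [plum peach melon]
  19. access melon: HIT. Cache (LRU->MRU): [plum peach melon]
  20. access plum: HIT. Cache (LRU->MRU): [peach melon plum]
  21. access peach: HIT. Cache (LRU->MRU): [melon plum peach]
  22. access melon: HIT. Cache (LRU->MRU): [plum peach melon]
Total: 16 hits, 6 misses, 3 evictions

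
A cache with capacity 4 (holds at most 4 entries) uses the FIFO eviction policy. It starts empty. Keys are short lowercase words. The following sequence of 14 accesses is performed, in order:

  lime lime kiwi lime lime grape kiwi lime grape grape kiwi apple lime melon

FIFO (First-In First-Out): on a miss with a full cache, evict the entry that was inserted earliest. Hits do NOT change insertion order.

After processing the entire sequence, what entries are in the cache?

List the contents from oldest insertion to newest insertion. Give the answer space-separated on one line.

FIFO simulation (capacity=4):
  1. access lime: MISS. Cache (old->new): [lime]
  2. access lime: HIT. Cache (old->new): [lime]
  3. access kiwi: MISS. Cache (old->new): [lime kiwi]
  4. access lime: HIT. Cache (old->new): [lime kiwi]
  5. access lime: HIT. Cache (old->new): [lime kiwi]
  6. access grape: MISS. Cache (old->new): [lime kiwi grape]
  7. access kiwi: HIT. Cache (old->new): [lime kiwi grape]
  8. access lime: HIT. Cache (old->new): [lime kiwi grape]
  9. access grape: HIT. Cache (old->new): [lime kiwi grape]
  10. access grape: HIT. Cache (old->new): [lime kiwi grape]
  11. access kiwi: HIT. Cache (old->new): [lime kiwi grape]
  12. access apple: MISS. Cache (old->new): [lime kiwi grape apple]
  13. access lime: HIT. Cache (old->new): [lime kiwi grape apple]
  14. access melon: MISS, evict lime. Cache (old->new): [kiwi grape apple melon]
Total: 9 hits, 5 misses, 1 evictions

Answer: kiwi grape apple melon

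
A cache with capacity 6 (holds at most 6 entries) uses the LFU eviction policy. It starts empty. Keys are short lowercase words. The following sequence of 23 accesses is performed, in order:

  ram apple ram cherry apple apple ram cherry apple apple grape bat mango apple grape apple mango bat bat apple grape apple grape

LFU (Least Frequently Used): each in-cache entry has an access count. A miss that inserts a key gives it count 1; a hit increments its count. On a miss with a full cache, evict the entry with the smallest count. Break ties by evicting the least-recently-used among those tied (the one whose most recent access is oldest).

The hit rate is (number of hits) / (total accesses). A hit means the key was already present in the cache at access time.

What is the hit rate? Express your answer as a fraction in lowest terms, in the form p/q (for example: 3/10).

LFU simulation (capacity=6):
  1. access ram: MISS. Cache: [ram(c=1)]
  2. access apple: MISS. Cache: [ram(c=1) apple(c=1)]
  3. access ram: HIT, count now 2. Cache: [apple(c=1) ram(c=2)]
  4. access cherry: MISS. Cache: [apple(c=1) cherry(c=1) ram(c=2)]
  5. access apple: HIT, count now 2. Cache: [cherry(c=1) ram(c=2) apple(c=2)]
  6. access apple: HIT, count now 3. Cache: [cherry(c=1) ram(c=2) apple(c=3)]
  7. access ram: HIT, count now 3. Cache: [cherry(c=1) apple(c=3) ram(c=3)]
  8. access cherry: HIT, count now 2. Cache: [cherry(c=2) apple(c=3) ram(c=3)]
  9. access apple: HIT, count now 4. Cache: [cherry(c=2) ram(c=3) apple(c=4)]
  10. access apple: HIT, count now 5. Cache: [cherry(c=2) ram(c=3) apple(c=5)]
  11. access grape: MISS. Cache: [grape(c=1) cherry(c=2) ram(c=3) apple(c=5)]
  12. access bat: MISS. Cache: [grape(c=1) bat(c=1) cherry(c=2) ram(c=3) apple(c=5)]
  13. access mango: MISS. Cache: [grape(c=1) bat(c=1) mango(c=1) cherry(c=2) ram(c=3) apple(c=5)]
  14. access apple: HIT, count now 6. Cache: [grape(c=1) bat(c=1) mango(c=1) cherry(c=2) ram(c=3) apple(c=6)]
  15. access grape: HIT, count now 2. Cache: [bat(c=1) mango(c=1) cherry(c=2) grape(c=2) ram(c=3) apple(c=6)]
  16. access apple: HIT, count now 7. Cache: [bat(c=1) mango(c=1) cherry(c=2) grape(c=2) ram(c=3) apple(c=7)]
  17. access mango: HIT, count now 2. Cache: [bat(c=1) cherry(c=2) grape(c=2) mango(c=2) ram(c=3) apple(c=7)]
  18. access bat: HIT, count now 2. Cache: [cherry(c=2) grape(c=2) mango(c=2) bat(c=2) ram(c=3) apple(c=7)]
  19. access bat: HIT, count now 3. Cache: [cherry(c=2) grape(c=2) mango(c=2) ram(c=3) bat(c=3) apple(c=7)]
  20. access apple: HIT, count now 8. Cache: [cherry(c=2) grape(c=2) mango(c=2) ram(c=3) bat(c=3) apple(c=8)]
  21. access grape: HIT, count now 3. Cache: [cherry(c=2) mango(c=2) ram(c=3) bat(c=3) grape(c=3) apple(c=8)]
  22. access apple: HIT, count now 9. Cache: [cherry(c=2) mango(c=2) ram(c=3) bat(c=3) grape(c=3) apple(c=9)]
  23. access grape: HIT, count now 4. Cache: [cherry(c=2) mango(c=2) ram(c=3) bat(c=3) grape(c=4) apple(c=9)]
Total: 17 hits, 6 misses, 0 evictions

Hit rate = 17/23

Answer: 17/23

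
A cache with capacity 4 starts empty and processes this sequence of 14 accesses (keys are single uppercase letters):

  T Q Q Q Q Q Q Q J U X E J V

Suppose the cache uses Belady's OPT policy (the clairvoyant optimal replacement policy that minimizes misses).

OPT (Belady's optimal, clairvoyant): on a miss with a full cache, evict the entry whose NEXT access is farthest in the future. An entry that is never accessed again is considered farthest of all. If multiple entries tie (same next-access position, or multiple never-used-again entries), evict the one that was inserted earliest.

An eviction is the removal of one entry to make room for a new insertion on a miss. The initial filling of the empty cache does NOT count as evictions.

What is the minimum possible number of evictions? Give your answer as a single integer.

Answer: 3

Derivation:
OPT (Belady) simulation (capacity=4):
  1. access T: MISS. Cache: [T]
  2. access Q: MISS. Cache: [T Q]
  3. access Q: HIT. Next use of Q: step 4. Cache: [T Q]
  4. access Q: HIT. Next use of Q: step 5. Cache: [T Q]
  5. access Q: HIT. Next use of Q: step 6. Cache: [T Q]
  6. access Q: HIT. Next use of Q: step 7. Cache: [T Q]
  7. access Q: HIT. Next use of Q: step 8. Cache: [T Q]
  8. access Q: HIT. Next use of Q: never. Cache: [T Q]
  9. access J: MISS. Cache: [T Q J]
  10. access U: MISS. Cache: [T Q J U]
  11. access X: MISS, evict T (next use: never). Cache: [Q J U X]
  12. access E: MISS, evict Q (next use: never). Cache: [J U X E]
  13. access J: HIT. Next use of J: never. Cache: [J U X E]
  14. access V: MISS, evict J (next use: never). Cache: [U X E V]
Total: 7 hits, 7 misses, 3 evictions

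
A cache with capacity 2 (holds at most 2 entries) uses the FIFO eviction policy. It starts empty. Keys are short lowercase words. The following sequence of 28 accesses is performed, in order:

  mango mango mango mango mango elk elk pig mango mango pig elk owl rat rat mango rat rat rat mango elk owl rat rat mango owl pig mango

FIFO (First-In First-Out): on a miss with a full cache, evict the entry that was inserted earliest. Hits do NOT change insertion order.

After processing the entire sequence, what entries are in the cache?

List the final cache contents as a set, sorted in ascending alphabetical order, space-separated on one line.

Answer: mango pig

Derivation:
FIFO simulation (capacity=2):
  1. access mango: MISS. Cache (old->new): [mango]
  2. access mango: HIT. Cache (old->new): [mango]
  3. access mango: HIT. Cache (old->new): [mango]
  4. access mango: HIT. Cache (old->new): [mango]
  5. access mango: HIT. Cache (old->new): [mango]
  6. access elk: MISS. Cache (old->new): [mango elk]
  7. access elk: HIT. Cache (old->new): [mango elk]
  8. access pig: MISS, evict mango. Cache (old->new): [elk pig]
  9. access mango: MISS, evict elk. Cache (old->new): [pig mango]
  10. access mango: HIT. Cache (old->new): [pig mango]
  11. access pig: HIT. Cache (old->new): [pig mango]
  12. access elk: MISS, evict pig. Cache (old->new): [mango elk]
  13. access owl: MISS, evict mango. Cache (old->new): [elk owl]
  14. access rat: MISS, evict elk. Cache (old->new): [owl rat]
  15. access rat: HIT. Cache (old->new): [owl rat]
  16. access mango: MISS, evict owl. Cache (old->new): [rat mango]
  17. access rat: HIT. Cache (old->new): [rat mango]
  18. access rat: HIT. Cache (old->new): [rat mango]
  19. access rat: HIT. Cache (old->new): [rat mango]
  20. access mango: HIT. Cache (old->new): [rat mango]
  21. access elk: MISS, evict rat. Cache (old->new): [mango elk]
  22. access owl: MISS, evict mango. Cache (old->new): [elk owl]
  23. access rat: MISS, evict elk. Cache (old->new): [owl rat]
  24. access rat: HIT. Cache (old->new): [owl rat]
  25. access mango: MISS, evict owl. Cache (old->new): [rat mango]
  26. access owl: MISS, evict rat. Cache (old->new): [mango owl]
  27. access pig: MISS, evict mango. Cache (old->new): [owl pig]
  28. access mango: MISS, evict owl. Cache (old->new): [pig mango]
Total: 13 hits, 15 misses, 13 evictions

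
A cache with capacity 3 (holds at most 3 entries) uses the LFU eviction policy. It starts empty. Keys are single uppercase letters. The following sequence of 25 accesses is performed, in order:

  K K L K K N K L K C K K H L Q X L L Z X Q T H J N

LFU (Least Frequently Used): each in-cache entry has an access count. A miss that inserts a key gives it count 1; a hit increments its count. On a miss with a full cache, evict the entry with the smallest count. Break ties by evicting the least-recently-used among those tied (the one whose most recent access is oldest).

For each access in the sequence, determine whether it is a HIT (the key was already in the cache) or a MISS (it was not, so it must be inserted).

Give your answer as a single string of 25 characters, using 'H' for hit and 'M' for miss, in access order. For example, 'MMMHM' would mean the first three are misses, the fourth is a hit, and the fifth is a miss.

LFU simulation (capacity=3):
  1. access K: MISS. Cache: [K(c=1)]
  2. access K: HIT, count now 2. Cache: [K(c=2)]
  3. access L: MISS. Cache: [L(c=1) K(c=2)]
  4. access K: HIT, count now 3. Cache: [L(c=1) K(c=3)]
  5. access K: HIT, count now 4. Cache: [L(c=1) K(c=4)]
  6. access N: MISS. Cache: [L(c=1) N(c=1) K(c=4)]
  7. access K: HIT, count now 5. Cache: [L(c=1) N(c=1) K(c=5)]
  8. access L: HIT, count now 2. Cache: [N(c=1) L(c=2) K(c=5)]
  9. access K: HIT, count now 6. Cache: [N(c=1) L(c=2) K(c=6)]
  10. access C: MISS, evict N(c=1). Cache: [C(c=1) L(c=2) K(c=6)]
  11. access K: HIT, count now 7. Cache: [C(c=1) L(c=2) K(c=7)]
  12. access K: HIT, count now 8. Cache: [C(c=1) L(c=2) K(c=8)]
  13. access H: MISS, evict C(c=1). Cache: [H(c=1) L(c=2) K(c=8)]
  14. access L: HIT, count now 3. Cache: [H(c=1) L(c=3) K(c=8)]
  15. access Q: MISS, evict H(c=1). Cache: [Q(c=1) L(c=3) K(c=8)]
  16. access X: MISS, evict Q(c=1). Cache: [X(c=1) L(c=3) K(c=8)]
  17. access L: HIT, count now 4. Cache: [X(c=1) L(c=4) K(c=8)]
  18. access L: HIT, count now 5. Cache: [X(c=1) L(c=5) K(c=8)]
  19. access Z: MISS, evict X(c=1). Cache: [Z(c=1) L(c=5) K(c=8)]
  20. access X: MISS, evict Z(c=1). Cache: [X(c=1) L(c=5) K(c=8)]
  21. access Q: MISS, evict X(c=1). Cache: [Q(c=1) L(c=5) K(c=8)]
  22. access T: MISS, evict Q(c=1). Cache: [T(c=1) L(c=5) K(c=8)]
  23. access H: MISS, evict T(c=1). Cache: [H(c=1) L(c=5) K(c=8)]
  24. access J: MISS, evict H(c=1). Cache: [J(c=1) L(c=5) K(c=8)]
  25. access N: MISS, evict J(c=1). Cache: [N(c=1) L(c=5) K(c=8)]
Total: 11 hits, 14 misses, 11 evictions

Answer: MHMHHMHHHMHHMHMMHHMMMMMMM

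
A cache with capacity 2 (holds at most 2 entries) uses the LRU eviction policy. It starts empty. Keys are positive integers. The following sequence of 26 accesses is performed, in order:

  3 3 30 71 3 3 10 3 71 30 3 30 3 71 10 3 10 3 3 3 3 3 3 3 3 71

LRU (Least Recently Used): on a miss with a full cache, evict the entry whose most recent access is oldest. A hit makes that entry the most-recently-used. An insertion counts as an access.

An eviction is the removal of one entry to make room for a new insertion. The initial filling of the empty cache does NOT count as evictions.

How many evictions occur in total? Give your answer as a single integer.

Answer: 10

Derivation:
LRU simulation (capacity=2):
  1. access 3: MISS. Cache (LRU->MRU): [3]
  2. access 3: HIT. Cache (LRU->MRU): [3]
  3. access 30: MISS. Cache (LRU->MRU): [3 30]
  4. access 71: MISS, evict 3. Cache (LRU->MRU): [30 71]
  5. access 3: MISS, evict 30. Cache (LRU->MRU): [71 3]
  6. access 3: HIT. Cache (LRU->MRU): [71 3]
  7. access 10: MISS, evict 71. Cache (LRU->MRU): [3 10]
  8. access 3: HIT. Cache (LRU->MRU): [10 3]
  9. access 71: MISS, evict 10. Cache (LRU->MRU): [3 71]
  10. access 30: MISS, evict 3. Cache (LRU->MRU): [71 30]
  11. access 3: MISS, evict 71. Cache (LRU->MRU): [30 3]
  12. access 30: HIT. Cache (LRU->MRU): [3 30]
  13. access 3: HIT. Cache (LRU->MRU): [30 3]
  14. access 71: MISS, evict 30. Cache (LRU->MRU): [3 71]
  15. access 10: MISS, evict 3. Cache (LRU->MRU): [71 10]
  16. access 3: MISS, evict 71. Cache (LRU->MRU): [10 3]
  17. access 10: HIT. Cache (LRU->MRU): [3 10]
  18. access 3: HIT. Cache (LRU->MRU): [10 3]
  19. access 3: HIT. Cache (LRU->MRU): [10 3]
  20. access 3: HIT. Cache (LRU->MRU): [10 3]
  21. access 3: HIT. Cache (LRU->MRU): [10 3]
  22. access 3: HIT. Cache (LRU->MRU): [10 3]
  23. access 3: HIT. Cache (LRU->MRU): [10 3]
  24. access 3: HIT. Cache (LRU->MRU): [10 3]
  25. access 3: HIT. Cache (LRU->MRU): [10 3]
  26. access 71: MISS, evict 10. Cache (LRU->MRU): [3 71]
Total: 14 hits, 12 misses, 10 evictions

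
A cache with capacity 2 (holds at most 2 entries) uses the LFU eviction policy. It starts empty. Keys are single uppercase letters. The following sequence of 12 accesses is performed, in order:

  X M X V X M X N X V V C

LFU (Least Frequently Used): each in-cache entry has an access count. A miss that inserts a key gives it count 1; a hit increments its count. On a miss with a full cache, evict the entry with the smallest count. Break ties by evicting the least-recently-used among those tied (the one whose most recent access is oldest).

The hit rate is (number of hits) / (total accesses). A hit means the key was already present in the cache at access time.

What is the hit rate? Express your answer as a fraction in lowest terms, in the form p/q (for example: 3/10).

LFU simulation (capacity=2):
  1. access X: MISS. Cache: [X(c=1)]
  2. access M: MISS. Cache: [X(c=1) M(c=1)]
  3. access X: HIT, count now 2. Cache: [M(c=1) X(c=2)]
  4. access V: MISS, evict M(c=1). Cache: [V(c=1) X(c=2)]
  5. access X: HIT, count now 3. Cache: [V(c=1) X(c=3)]
  6. access M: MISS, evict V(c=1). Cache: [M(c=1) X(c=3)]
  7. access X: HIT, count now 4. Cache: [M(c=1) X(c=4)]
  8. access N: MISS, evict M(c=1). Cache: [N(c=1) X(c=4)]
  9. access X: HIT, count now 5. Cache: [N(c=1) X(c=5)]
  10. access V: MISS, evict N(c=1). Cache: [V(c=1) X(c=5)]
  11. access V: HIT, count now 2. Cache: [V(c=2) X(c=5)]
  12. access C: MISS, evict V(c=2). Cache: [C(c=1) X(c=5)]
Total: 5 hits, 7 misses, 5 evictions

Hit rate = 5/12

Answer: 5/12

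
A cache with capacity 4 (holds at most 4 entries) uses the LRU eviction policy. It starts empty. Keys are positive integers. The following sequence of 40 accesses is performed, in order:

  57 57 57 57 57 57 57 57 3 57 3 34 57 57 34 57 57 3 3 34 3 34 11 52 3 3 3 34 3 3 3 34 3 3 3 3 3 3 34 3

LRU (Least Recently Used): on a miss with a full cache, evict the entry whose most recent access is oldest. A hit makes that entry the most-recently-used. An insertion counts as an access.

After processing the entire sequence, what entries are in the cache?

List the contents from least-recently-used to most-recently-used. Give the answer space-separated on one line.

LRU simulation (capacity=4):
  1. access 57: MISS. Cache (LRU->MRU): [57]
  2. access 57: HIT. Cache (LRU->MRU): [57]
  3. access 57: HIT. Cache (LRU->MRU): [57]
  4. access 57: HIT. Cache (LRU->MRU): [57]
  5. access 57: HIT. Cache (LRU->MRU): [57]
  6. access 57: HIT. Cache (LRU->MRU): [57]
  7. access 57: HIT. Cache (LRU->MRU): [57]
  8. access 57: HIT. Cache (LRU->MRU): [57]
  9. access 3: MISS. Cache (LRU->MRU): [57 3]
  10. access 57: HIT. Cache (LRU->MRU): [3 57]
  11. access 3: HIT. Cache (LRU->MRU): [57 3]
  12. access 34: MISS. Cache (LRU->MRU): [57 3 34]
  13. access 57: HIT. Cache (LRU->MRU): [3 34 57]
  14. access 57: HIT. Cache (LRU->MRU): [3 34 57]
  15. access 34: HIT. Cache (LRU->MRU): [3 57 34]
  16. access 57: HIT. Cache (LRU->MRU): [3 34 57]
  17. access 57: HIT. Cache (LRU->MRU): [3 34 57]
  18. access 3: HIT. Cache (LRU->MRU): [34 57 3]
  19. access 3: HIT. Cache (LRU->MRU): [34 57 3]
  20. access 34: HIT. Cache (LRU->MRU): [57 3 34]
  21. access 3: HIT. Cache (LRU->MRU): [57 34 3]
  22. access 34: HIT. Cache (LRU->MRU): [57 3 34]
  23. access 11: MISS. Cache (LRU->MRU): [57 3 34 11]
  24. access 52: MISS, evict 57. Cache (LRU->MRU): [3 34 11 52]
  25. access 3: HIT. Cache (LRU->MRU): [34 11 52 3]
  26. access 3: HIT. Cache (LRU->MRU): [34 11 52 3]
  27. access 3: HIT. Cache (LRU->MRU): [34 11 52 3]
  28. access 34: HIT. Cache (LRU->MRU): [11 52 3 34]
  29. access 3: HIT. Cache (LRU->MRU): [11 52 34 3]
  30. access 3: HIT. Cache (LRU->MRU): [11 52 34 3]
  31. access 3: HIT. Cache (LRU->MRU): [11 52 34 3]
  32. access 34: HIT. Cache (LRU->MRU): [11 52 3 34]
  33. access 3: HIT. Cache (LRU->MRU): [11 52 34 3]
  34. access 3: HIT. Cache (LRU->MRU): [11 52 34 3]
  35. access 3: HIT. Cache (LRU->MRU): [11 52 34 3]
  36. access 3: HIT. Cache (LRU->MRU): [11 52 34 3]
  37. access 3: HIT. Cache (LRU->MRU): [11 52 34 3]
  38. access 3: HIT. Cache (LRU->MRU): [11 52 34 3]
  39. access 34: HIT. Cache (LRU->MRU): [11 52 3 34]
  40. access 3: HIT. Cache (LRU->MRU): [11 52 34 3]
Total: 35 hits, 5 misses, 1 evictions

Answer: 11 52 34 3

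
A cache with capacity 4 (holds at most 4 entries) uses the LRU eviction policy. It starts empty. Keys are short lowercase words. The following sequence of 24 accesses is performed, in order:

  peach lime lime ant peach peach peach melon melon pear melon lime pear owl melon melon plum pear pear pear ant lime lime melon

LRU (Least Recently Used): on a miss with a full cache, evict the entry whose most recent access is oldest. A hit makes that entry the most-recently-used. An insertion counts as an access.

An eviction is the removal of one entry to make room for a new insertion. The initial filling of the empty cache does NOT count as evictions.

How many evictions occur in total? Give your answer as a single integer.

Answer: 7

Derivation:
LRU simulation (capacity=4):
  1. access peach: MISS. Cache (LRU->MRU): [peach]
  2. access lime: MISS. Cache (LRU->MRU): [peach lime]
  3. access lime: HIT. Cache (LRU->MRU): [peach lime]
  4. access ant: MISS. Cache (LRU->MRU): [peach lime ant]
  5. access peach: HIT. Cache (LRU->MRU): [lime ant peach]
  6. access peach: HIT. Cache (LRU->MRU): [lime ant peach]
  7. access peach: HIT. Cache (LRU->MRU): [lime ant peach]
  8. access melon: MISS. Cache (LRU->MRU): [lime ant peach melon]
  9. access melon: HIT. Cache (LRU->MRU): [lime ant peach melon]
  10. access pear: MISS, evict lime. Cache (LRU->MRU): [ant peach melon pear]
  11. access melon: HIT. Cache (LRU->MRU): [ant peach pear melon]
  12. access lime: MISS, evict ant. Cache (LRU->MRU): [peach pear melon lime]
  13. access pear: HIT. Cache (LRU->MRU): [peach melon lime pear]
  14. access owl: MISS, evict peach. Cache (LRU->MRU): [melon lime pear owl]
  15. access melon: HIT. Cache (LRU->MRU): [lime pear owl melon]
  16. access melon: HIT. Cache (LRU->MRU): [lime pear owl melon]
  17. access plum: MISS, evict lime. Cache (LRU->MRU): [pear owl melon plum]
  18. access pear: HIT. Cache (LRU->MRU): [owl melon plum pear]
  19. access pear: HIT. Cache (LRU->MRU): [owl melon plum pear]
  20. access pear: HIT. Cache (LRU->MRU): [owl melon plum pear]
  21. access ant: MISS, evict owl. Cache (LRU->MRU): [melon plum pear ant]
  22. access lime: MISS, evict melon. Cache (LRU->MRU): [plum pear ant lime]
  23. access lime: HIT. Cache (LRU->MRU): [plum pear ant lime]
  24. access melon: MISS, evict plum. Cache (LRU->MRU): [pear ant lime melon]
Total: 13 hits, 11 misses, 7 evictions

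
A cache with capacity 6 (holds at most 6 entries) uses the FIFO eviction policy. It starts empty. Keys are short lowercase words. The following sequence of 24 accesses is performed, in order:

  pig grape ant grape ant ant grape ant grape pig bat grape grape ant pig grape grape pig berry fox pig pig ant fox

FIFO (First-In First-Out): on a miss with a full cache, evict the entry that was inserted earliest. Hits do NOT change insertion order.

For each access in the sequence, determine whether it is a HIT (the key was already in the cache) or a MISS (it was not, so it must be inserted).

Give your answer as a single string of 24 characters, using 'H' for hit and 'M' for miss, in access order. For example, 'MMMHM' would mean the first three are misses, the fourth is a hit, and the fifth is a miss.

FIFO simulation (capacity=6):
  1. access pig: MISS. Cache (old->new): [pig]
  2. access grape: MISS. Cache (old->new): [pig grape]
  3. access ant: MISS. Cache (old->new): [pig grape ant]
  4. access grape: HIT. Cache (old->new): [pig grape ant]
  5. access ant: HIT. Cache (old->new): [pig grape ant]
  6. access ant: HIT. Cache (old->new): [pig grape ant]
  7. access grape: HIT. Cache (old->new): [pig grape ant]
  8. access ant: HIT. Cache (old->new): [pig grape ant]
  9. access grape: HIT. Cache (old->new): [pig grape ant]
  10. access pig: HIT. Cache (old->new): [pig grape ant]
  11. access bat: MISS. Cache (old->new): [pig grape ant bat]
  12. access grape: HIT. Cache (old->new): [pig grape ant bat]
  13. access grape: HIT. Cache (old->new): [pig grape ant bat]
  14. access ant: HIT. Cache (old->new): [pig grape ant bat]
  15. access pig: HIT. Cache (old->new): [pig grape ant bat]
  16. access grape: HIT. Cache (old->new): [pig grape ant bat]
  17. access grape: HIT. Cache (old->new): [pig grape ant bat]
  18. access pig: HIT. Cache (old->new): [pig grape ant bat]
  19. access berry: MISS. Cache (old->new): [pig grape ant bat berry]
  20. access fox: MISS. Cache (old->new): [pig grape ant bat berry fox]
  21. access pig: HIT. Cache (old->new): [pig grape ant bat berry fox]
  22. access pig: HIT. Cache (old->new): [pig grape ant bat berry fox]
  23. access ant: HIT. Cache (old->new): [pig grape ant bat berry fox]
  24. access fox: HIT. Cache (old->new): [pig grape ant bat berry fox]
Total: 18 hits, 6 misses, 0 evictions

Answer: MMMHHHHHHHMHHHHHHHMMHHHH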